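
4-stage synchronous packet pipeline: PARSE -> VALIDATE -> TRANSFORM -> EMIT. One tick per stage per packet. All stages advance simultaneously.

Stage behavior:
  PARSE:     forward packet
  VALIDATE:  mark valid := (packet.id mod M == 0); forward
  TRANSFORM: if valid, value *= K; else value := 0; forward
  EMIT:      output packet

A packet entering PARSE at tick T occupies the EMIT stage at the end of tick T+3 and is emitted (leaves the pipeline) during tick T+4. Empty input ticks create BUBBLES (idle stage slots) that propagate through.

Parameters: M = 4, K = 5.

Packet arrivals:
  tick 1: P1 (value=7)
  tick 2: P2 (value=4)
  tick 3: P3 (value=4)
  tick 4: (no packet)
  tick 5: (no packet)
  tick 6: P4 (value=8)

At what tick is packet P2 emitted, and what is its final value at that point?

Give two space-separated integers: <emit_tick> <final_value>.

Tick 1: [PARSE:P1(v=7,ok=F), VALIDATE:-, TRANSFORM:-, EMIT:-] out:-; in:P1
Tick 2: [PARSE:P2(v=4,ok=F), VALIDATE:P1(v=7,ok=F), TRANSFORM:-, EMIT:-] out:-; in:P2
Tick 3: [PARSE:P3(v=4,ok=F), VALIDATE:P2(v=4,ok=F), TRANSFORM:P1(v=0,ok=F), EMIT:-] out:-; in:P3
Tick 4: [PARSE:-, VALIDATE:P3(v=4,ok=F), TRANSFORM:P2(v=0,ok=F), EMIT:P1(v=0,ok=F)] out:-; in:-
Tick 5: [PARSE:-, VALIDATE:-, TRANSFORM:P3(v=0,ok=F), EMIT:P2(v=0,ok=F)] out:P1(v=0); in:-
Tick 6: [PARSE:P4(v=8,ok=F), VALIDATE:-, TRANSFORM:-, EMIT:P3(v=0,ok=F)] out:P2(v=0); in:P4
Tick 7: [PARSE:-, VALIDATE:P4(v=8,ok=T), TRANSFORM:-, EMIT:-] out:P3(v=0); in:-
Tick 8: [PARSE:-, VALIDATE:-, TRANSFORM:P4(v=40,ok=T), EMIT:-] out:-; in:-
Tick 9: [PARSE:-, VALIDATE:-, TRANSFORM:-, EMIT:P4(v=40,ok=T)] out:-; in:-
Tick 10: [PARSE:-, VALIDATE:-, TRANSFORM:-, EMIT:-] out:P4(v=40); in:-
P2: arrives tick 2, valid=False (id=2, id%4=2), emit tick 6, final value 0

Answer: 6 0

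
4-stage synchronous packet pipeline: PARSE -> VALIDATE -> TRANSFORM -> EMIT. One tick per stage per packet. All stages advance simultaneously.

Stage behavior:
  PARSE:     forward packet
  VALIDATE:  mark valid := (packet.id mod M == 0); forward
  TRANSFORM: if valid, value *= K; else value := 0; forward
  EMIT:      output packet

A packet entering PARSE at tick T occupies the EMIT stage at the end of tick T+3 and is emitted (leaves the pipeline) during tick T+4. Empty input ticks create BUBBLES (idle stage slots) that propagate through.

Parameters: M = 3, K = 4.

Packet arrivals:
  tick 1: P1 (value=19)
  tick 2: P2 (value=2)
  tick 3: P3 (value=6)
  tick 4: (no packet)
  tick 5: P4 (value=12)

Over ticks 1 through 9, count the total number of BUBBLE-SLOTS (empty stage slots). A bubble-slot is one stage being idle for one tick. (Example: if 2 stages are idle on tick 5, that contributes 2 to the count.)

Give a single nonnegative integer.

Tick 1: [PARSE:P1(v=19,ok=F), VALIDATE:-, TRANSFORM:-, EMIT:-] out:-; bubbles=3
Tick 2: [PARSE:P2(v=2,ok=F), VALIDATE:P1(v=19,ok=F), TRANSFORM:-, EMIT:-] out:-; bubbles=2
Tick 3: [PARSE:P3(v=6,ok=F), VALIDATE:P2(v=2,ok=F), TRANSFORM:P1(v=0,ok=F), EMIT:-] out:-; bubbles=1
Tick 4: [PARSE:-, VALIDATE:P3(v=6,ok=T), TRANSFORM:P2(v=0,ok=F), EMIT:P1(v=0,ok=F)] out:-; bubbles=1
Tick 5: [PARSE:P4(v=12,ok=F), VALIDATE:-, TRANSFORM:P3(v=24,ok=T), EMIT:P2(v=0,ok=F)] out:P1(v=0); bubbles=1
Tick 6: [PARSE:-, VALIDATE:P4(v=12,ok=F), TRANSFORM:-, EMIT:P3(v=24,ok=T)] out:P2(v=0); bubbles=2
Tick 7: [PARSE:-, VALIDATE:-, TRANSFORM:P4(v=0,ok=F), EMIT:-] out:P3(v=24); bubbles=3
Tick 8: [PARSE:-, VALIDATE:-, TRANSFORM:-, EMIT:P4(v=0,ok=F)] out:-; bubbles=3
Tick 9: [PARSE:-, VALIDATE:-, TRANSFORM:-, EMIT:-] out:P4(v=0); bubbles=4
Total bubble-slots: 20

Answer: 20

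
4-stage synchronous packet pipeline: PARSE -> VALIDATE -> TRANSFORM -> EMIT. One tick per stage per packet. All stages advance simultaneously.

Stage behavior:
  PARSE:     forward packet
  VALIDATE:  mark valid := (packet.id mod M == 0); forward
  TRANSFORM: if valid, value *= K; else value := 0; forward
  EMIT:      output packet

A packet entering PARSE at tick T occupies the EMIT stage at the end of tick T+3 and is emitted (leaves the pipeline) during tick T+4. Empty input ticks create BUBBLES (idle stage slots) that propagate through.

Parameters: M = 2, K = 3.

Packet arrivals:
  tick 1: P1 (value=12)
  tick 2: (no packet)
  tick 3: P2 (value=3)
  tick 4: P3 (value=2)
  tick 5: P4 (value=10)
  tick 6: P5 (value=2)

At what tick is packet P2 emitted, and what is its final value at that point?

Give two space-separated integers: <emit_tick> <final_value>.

Tick 1: [PARSE:P1(v=12,ok=F), VALIDATE:-, TRANSFORM:-, EMIT:-] out:-; in:P1
Tick 2: [PARSE:-, VALIDATE:P1(v=12,ok=F), TRANSFORM:-, EMIT:-] out:-; in:-
Tick 3: [PARSE:P2(v=3,ok=F), VALIDATE:-, TRANSFORM:P1(v=0,ok=F), EMIT:-] out:-; in:P2
Tick 4: [PARSE:P3(v=2,ok=F), VALIDATE:P2(v=3,ok=T), TRANSFORM:-, EMIT:P1(v=0,ok=F)] out:-; in:P3
Tick 5: [PARSE:P4(v=10,ok=F), VALIDATE:P3(v=2,ok=F), TRANSFORM:P2(v=9,ok=T), EMIT:-] out:P1(v=0); in:P4
Tick 6: [PARSE:P5(v=2,ok=F), VALIDATE:P4(v=10,ok=T), TRANSFORM:P3(v=0,ok=F), EMIT:P2(v=9,ok=T)] out:-; in:P5
Tick 7: [PARSE:-, VALIDATE:P5(v=2,ok=F), TRANSFORM:P4(v=30,ok=T), EMIT:P3(v=0,ok=F)] out:P2(v=9); in:-
Tick 8: [PARSE:-, VALIDATE:-, TRANSFORM:P5(v=0,ok=F), EMIT:P4(v=30,ok=T)] out:P3(v=0); in:-
Tick 9: [PARSE:-, VALIDATE:-, TRANSFORM:-, EMIT:P5(v=0,ok=F)] out:P4(v=30); in:-
Tick 10: [PARSE:-, VALIDATE:-, TRANSFORM:-, EMIT:-] out:P5(v=0); in:-
P2: arrives tick 3, valid=True (id=2, id%2=0), emit tick 7, final value 9

Answer: 7 9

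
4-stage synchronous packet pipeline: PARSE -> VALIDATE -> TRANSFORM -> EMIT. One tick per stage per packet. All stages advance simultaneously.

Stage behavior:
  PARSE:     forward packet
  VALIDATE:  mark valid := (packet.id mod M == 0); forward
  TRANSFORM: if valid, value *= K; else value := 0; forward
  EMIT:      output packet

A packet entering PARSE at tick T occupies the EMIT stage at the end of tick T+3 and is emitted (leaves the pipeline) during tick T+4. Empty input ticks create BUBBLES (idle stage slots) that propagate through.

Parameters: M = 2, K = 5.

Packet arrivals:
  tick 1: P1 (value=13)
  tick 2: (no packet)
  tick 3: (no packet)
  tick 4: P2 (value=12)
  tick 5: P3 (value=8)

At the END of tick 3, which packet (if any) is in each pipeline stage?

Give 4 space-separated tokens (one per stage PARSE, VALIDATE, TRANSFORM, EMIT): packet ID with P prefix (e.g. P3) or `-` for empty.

Tick 1: [PARSE:P1(v=13,ok=F), VALIDATE:-, TRANSFORM:-, EMIT:-] out:-; in:P1
Tick 2: [PARSE:-, VALIDATE:P1(v=13,ok=F), TRANSFORM:-, EMIT:-] out:-; in:-
Tick 3: [PARSE:-, VALIDATE:-, TRANSFORM:P1(v=0,ok=F), EMIT:-] out:-; in:-
At end of tick 3: ['-', '-', 'P1', '-']

Answer: - - P1 -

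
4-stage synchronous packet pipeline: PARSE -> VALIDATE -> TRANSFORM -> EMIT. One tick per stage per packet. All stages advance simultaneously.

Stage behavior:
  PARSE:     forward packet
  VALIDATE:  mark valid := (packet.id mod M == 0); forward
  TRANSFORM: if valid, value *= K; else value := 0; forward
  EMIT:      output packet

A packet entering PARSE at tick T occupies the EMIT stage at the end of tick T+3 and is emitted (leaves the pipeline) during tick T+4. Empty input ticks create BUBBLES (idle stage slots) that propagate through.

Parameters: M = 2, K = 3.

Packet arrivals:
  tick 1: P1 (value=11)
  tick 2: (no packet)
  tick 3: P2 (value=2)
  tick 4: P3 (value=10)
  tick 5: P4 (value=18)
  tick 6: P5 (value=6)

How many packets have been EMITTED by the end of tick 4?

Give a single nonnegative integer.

Answer: 0

Derivation:
Tick 1: [PARSE:P1(v=11,ok=F), VALIDATE:-, TRANSFORM:-, EMIT:-] out:-; in:P1
Tick 2: [PARSE:-, VALIDATE:P1(v=11,ok=F), TRANSFORM:-, EMIT:-] out:-; in:-
Tick 3: [PARSE:P2(v=2,ok=F), VALIDATE:-, TRANSFORM:P1(v=0,ok=F), EMIT:-] out:-; in:P2
Tick 4: [PARSE:P3(v=10,ok=F), VALIDATE:P2(v=2,ok=T), TRANSFORM:-, EMIT:P1(v=0,ok=F)] out:-; in:P3
Emitted by tick 4: []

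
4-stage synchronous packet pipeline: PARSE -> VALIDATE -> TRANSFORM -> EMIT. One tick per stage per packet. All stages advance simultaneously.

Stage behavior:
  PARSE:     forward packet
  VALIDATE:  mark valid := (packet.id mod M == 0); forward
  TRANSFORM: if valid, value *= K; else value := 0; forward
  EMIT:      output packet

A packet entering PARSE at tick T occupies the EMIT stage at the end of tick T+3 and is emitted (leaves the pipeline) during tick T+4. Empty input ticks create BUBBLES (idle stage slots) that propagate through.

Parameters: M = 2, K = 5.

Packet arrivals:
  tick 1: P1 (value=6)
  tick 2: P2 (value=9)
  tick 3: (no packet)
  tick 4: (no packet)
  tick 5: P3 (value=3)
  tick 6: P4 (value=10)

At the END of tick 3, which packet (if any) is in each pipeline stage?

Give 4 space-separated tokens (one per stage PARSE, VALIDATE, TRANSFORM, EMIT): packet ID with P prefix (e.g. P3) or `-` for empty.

Tick 1: [PARSE:P1(v=6,ok=F), VALIDATE:-, TRANSFORM:-, EMIT:-] out:-; in:P1
Tick 2: [PARSE:P2(v=9,ok=F), VALIDATE:P1(v=6,ok=F), TRANSFORM:-, EMIT:-] out:-; in:P2
Tick 3: [PARSE:-, VALIDATE:P2(v=9,ok=T), TRANSFORM:P1(v=0,ok=F), EMIT:-] out:-; in:-
At end of tick 3: ['-', 'P2', 'P1', '-']

Answer: - P2 P1 -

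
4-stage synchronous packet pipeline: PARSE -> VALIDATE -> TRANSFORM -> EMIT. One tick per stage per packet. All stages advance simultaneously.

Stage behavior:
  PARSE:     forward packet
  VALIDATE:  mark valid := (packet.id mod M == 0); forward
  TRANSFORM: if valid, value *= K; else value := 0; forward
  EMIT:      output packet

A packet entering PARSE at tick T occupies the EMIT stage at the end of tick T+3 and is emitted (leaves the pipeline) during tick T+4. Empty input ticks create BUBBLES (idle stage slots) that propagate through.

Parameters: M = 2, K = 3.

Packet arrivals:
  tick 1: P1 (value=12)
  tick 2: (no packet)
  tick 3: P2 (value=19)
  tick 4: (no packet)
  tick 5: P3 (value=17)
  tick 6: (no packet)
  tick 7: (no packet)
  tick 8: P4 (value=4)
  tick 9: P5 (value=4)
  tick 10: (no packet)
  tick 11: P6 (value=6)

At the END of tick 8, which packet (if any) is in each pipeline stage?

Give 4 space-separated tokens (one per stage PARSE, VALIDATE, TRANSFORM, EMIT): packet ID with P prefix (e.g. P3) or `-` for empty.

Tick 1: [PARSE:P1(v=12,ok=F), VALIDATE:-, TRANSFORM:-, EMIT:-] out:-; in:P1
Tick 2: [PARSE:-, VALIDATE:P1(v=12,ok=F), TRANSFORM:-, EMIT:-] out:-; in:-
Tick 3: [PARSE:P2(v=19,ok=F), VALIDATE:-, TRANSFORM:P1(v=0,ok=F), EMIT:-] out:-; in:P2
Tick 4: [PARSE:-, VALIDATE:P2(v=19,ok=T), TRANSFORM:-, EMIT:P1(v=0,ok=F)] out:-; in:-
Tick 5: [PARSE:P3(v=17,ok=F), VALIDATE:-, TRANSFORM:P2(v=57,ok=T), EMIT:-] out:P1(v=0); in:P3
Tick 6: [PARSE:-, VALIDATE:P3(v=17,ok=F), TRANSFORM:-, EMIT:P2(v=57,ok=T)] out:-; in:-
Tick 7: [PARSE:-, VALIDATE:-, TRANSFORM:P3(v=0,ok=F), EMIT:-] out:P2(v=57); in:-
Tick 8: [PARSE:P4(v=4,ok=F), VALIDATE:-, TRANSFORM:-, EMIT:P3(v=0,ok=F)] out:-; in:P4
At end of tick 8: ['P4', '-', '-', 'P3']

Answer: P4 - - P3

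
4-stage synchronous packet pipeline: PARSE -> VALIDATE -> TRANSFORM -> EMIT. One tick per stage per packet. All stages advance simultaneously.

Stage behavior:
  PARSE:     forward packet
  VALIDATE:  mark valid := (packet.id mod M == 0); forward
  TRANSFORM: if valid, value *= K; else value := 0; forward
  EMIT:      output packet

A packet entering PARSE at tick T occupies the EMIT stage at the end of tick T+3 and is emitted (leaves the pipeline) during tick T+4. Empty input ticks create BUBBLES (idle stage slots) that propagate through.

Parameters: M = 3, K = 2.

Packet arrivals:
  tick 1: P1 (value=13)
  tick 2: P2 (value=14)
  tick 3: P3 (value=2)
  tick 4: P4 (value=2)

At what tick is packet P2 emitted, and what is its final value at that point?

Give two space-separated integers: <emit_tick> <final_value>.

Tick 1: [PARSE:P1(v=13,ok=F), VALIDATE:-, TRANSFORM:-, EMIT:-] out:-; in:P1
Tick 2: [PARSE:P2(v=14,ok=F), VALIDATE:P1(v=13,ok=F), TRANSFORM:-, EMIT:-] out:-; in:P2
Tick 3: [PARSE:P3(v=2,ok=F), VALIDATE:P2(v=14,ok=F), TRANSFORM:P1(v=0,ok=F), EMIT:-] out:-; in:P3
Tick 4: [PARSE:P4(v=2,ok=F), VALIDATE:P3(v=2,ok=T), TRANSFORM:P2(v=0,ok=F), EMIT:P1(v=0,ok=F)] out:-; in:P4
Tick 5: [PARSE:-, VALIDATE:P4(v=2,ok=F), TRANSFORM:P3(v=4,ok=T), EMIT:P2(v=0,ok=F)] out:P1(v=0); in:-
Tick 6: [PARSE:-, VALIDATE:-, TRANSFORM:P4(v=0,ok=F), EMIT:P3(v=4,ok=T)] out:P2(v=0); in:-
Tick 7: [PARSE:-, VALIDATE:-, TRANSFORM:-, EMIT:P4(v=0,ok=F)] out:P3(v=4); in:-
Tick 8: [PARSE:-, VALIDATE:-, TRANSFORM:-, EMIT:-] out:P4(v=0); in:-
P2: arrives tick 2, valid=False (id=2, id%3=2), emit tick 6, final value 0

Answer: 6 0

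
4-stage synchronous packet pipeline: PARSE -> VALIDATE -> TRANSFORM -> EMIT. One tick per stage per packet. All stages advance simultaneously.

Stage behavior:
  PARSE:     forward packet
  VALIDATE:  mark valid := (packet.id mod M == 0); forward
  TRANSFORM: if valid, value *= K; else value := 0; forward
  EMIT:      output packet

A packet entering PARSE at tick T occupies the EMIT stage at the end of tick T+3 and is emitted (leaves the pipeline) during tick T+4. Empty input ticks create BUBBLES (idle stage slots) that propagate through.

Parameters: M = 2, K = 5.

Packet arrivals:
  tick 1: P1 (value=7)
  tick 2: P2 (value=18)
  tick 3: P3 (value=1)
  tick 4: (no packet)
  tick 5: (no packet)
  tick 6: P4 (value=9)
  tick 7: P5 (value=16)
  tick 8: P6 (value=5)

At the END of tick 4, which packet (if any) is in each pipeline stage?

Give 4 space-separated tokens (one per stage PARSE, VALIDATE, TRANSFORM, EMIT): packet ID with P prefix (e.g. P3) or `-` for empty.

Tick 1: [PARSE:P1(v=7,ok=F), VALIDATE:-, TRANSFORM:-, EMIT:-] out:-; in:P1
Tick 2: [PARSE:P2(v=18,ok=F), VALIDATE:P1(v=7,ok=F), TRANSFORM:-, EMIT:-] out:-; in:P2
Tick 3: [PARSE:P3(v=1,ok=F), VALIDATE:P2(v=18,ok=T), TRANSFORM:P1(v=0,ok=F), EMIT:-] out:-; in:P3
Tick 4: [PARSE:-, VALIDATE:P3(v=1,ok=F), TRANSFORM:P2(v=90,ok=T), EMIT:P1(v=0,ok=F)] out:-; in:-
At end of tick 4: ['-', 'P3', 'P2', 'P1']

Answer: - P3 P2 P1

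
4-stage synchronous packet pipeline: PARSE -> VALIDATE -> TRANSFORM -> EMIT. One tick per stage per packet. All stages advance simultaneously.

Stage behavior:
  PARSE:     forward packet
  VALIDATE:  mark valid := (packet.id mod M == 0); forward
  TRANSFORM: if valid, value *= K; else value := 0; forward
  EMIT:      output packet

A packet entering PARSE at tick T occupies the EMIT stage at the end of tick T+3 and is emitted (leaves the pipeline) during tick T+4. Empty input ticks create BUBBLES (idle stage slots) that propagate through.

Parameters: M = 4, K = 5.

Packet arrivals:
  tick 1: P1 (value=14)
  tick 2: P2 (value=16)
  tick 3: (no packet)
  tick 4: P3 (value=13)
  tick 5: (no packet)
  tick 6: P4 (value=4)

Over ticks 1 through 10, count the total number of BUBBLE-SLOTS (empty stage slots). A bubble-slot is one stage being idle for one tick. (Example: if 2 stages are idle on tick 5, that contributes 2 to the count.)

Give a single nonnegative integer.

Tick 1: [PARSE:P1(v=14,ok=F), VALIDATE:-, TRANSFORM:-, EMIT:-] out:-; bubbles=3
Tick 2: [PARSE:P2(v=16,ok=F), VALIDATE:P1(v=14,ok=F), TRANSFORM:-, EMIT:-] out:-; bubbles=2
Tick 3: [PARSE:-, VALIDATE:P2(v=16,ok=F), TRANSFORM:P1(v=0,ok=F), EMIT:-] out:-; bubbles=2
Tick 4: [PARSE:P3(v=13,ok=F), VALIDATE:-, TRANSFORM:P2(v=0,ok=F), EMIT:P1(v=0,ok=F)] out:-; bubbles=1
Tick 5: [PARSE:-, VALIDATE:P3(v=13,ok=F), TRANSFORM:-, EMIT:P2(v=0,ok=F)] out:P1(v=0); bubbles=2
Tick 6: [PARSE:P4(v=4,ok=F), VALIDATE:-, TRANSFORM:P3(v=0,ok=F), EMIT:-] out:P2(v=0); bubbles=2
Tick 7: [PARSE:-, VALIDATE:P4(v=4,ok=T), TRANSFORM:-, EMIT:P3(v=0,ok=F)] out:-; bubbles=2
Tick 8: [PARSE:-, VALIDATE:-, TRANSFORM:P4(v=20,ok=T), EMIT:-] out:P3(v=0); bubbles=3
Tick 9: [PARSE:-, VALIDATE:-, TRANSFORM:-, EMIT:P4(v=20,ok=T)] out:-; bubbles=3
Tick 10: [PARSE:-, VALIDATE:-, TRANSFORM:-, EMIT:-] out:P4(v=20); bubbles=4
Total bubble-slots: 24

Answer: 24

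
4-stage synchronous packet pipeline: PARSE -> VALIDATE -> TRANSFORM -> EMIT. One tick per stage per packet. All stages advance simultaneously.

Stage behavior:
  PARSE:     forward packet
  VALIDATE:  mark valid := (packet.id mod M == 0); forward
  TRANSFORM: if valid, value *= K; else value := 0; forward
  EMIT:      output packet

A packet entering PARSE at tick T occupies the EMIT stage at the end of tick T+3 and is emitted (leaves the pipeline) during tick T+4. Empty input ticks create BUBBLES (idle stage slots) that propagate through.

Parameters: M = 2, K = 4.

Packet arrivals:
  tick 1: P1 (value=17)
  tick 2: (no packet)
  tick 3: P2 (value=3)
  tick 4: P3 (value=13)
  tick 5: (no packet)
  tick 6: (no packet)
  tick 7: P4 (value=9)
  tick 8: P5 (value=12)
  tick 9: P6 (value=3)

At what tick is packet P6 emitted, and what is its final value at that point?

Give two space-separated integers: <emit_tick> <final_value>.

Answer: 13 12

Derivation:
Tick 1: [PARSE:P1(v=17,ok=F), VALIDATE:-, TRANSFORM:-, EMIT:-] out:-; in:P1
Tick 2: [PARSE:-, VALIDATE:P1(v=17,ok=F), TRANSFORM:-, EMIT:-] out:-; in:-
Tick 3: [PARSE:P2(v=3,ok=F), VALIDATE:-, TRANSFORM:P1(v=0,ok=F), EMIT:-] out:-; in:P2
Tick 4: [PARSE:P3(v=13,ok=F), VALIDATE:P2(v=3,ok=T), TRANSFORM:-, EMIT:P1(v=0,ok=F)] out:-; in:P3
Tick 5: [PARSE:-, VALIDATE:P3(v=13,ok=F), TRANSFORM:P2(v=12,ok=T), EMIT:-] out:P1(v=0); in:-
Tick 6: [PARSE:-, VALIDATE:-, TRANSFORM:P3(v=0,ok=F), EMIT:P2(v=12,ok=T)] out:-; in:-
Tick 7: [PARSE:P4(v=9,ok=F), VALIDATE:-, TRANSFORM:-, EMIT:P3(v=0,ok=F)] out:P2(v=12); in:P4
Tick 8: [PARSE:P5(v=12,ok=F), VALIDATE:P4(v=9,ok=T), TRANSFORM:-, EMIT:-] out:P3(v=0); in:P5
Tick 9: [PARSE:P6(v=3,ok=F), VALIDATE:P5(v=12,ok=F), TRANSFORM:P4(v=36,ok=T), EMIT:-] out:-; in:P6
Tick 10: [PARSE:-, VALIDATE:P6(v=3,ok=T), TRANSFORM:P5(v=0,ok=F), EMIT:P4(v=36,ok=T)] out:-; in:-
Tick 11: [PARSE:-, VALIDATE:-, TRANSFORM:P6(v=12,ok=T), EMIT:P5(v=0,ok=F)] out:P4(v=36); in:-
Tick 12: [PARSE:-, VALIDATE:-, TRANSFORM:-, EMIT:P6(v=12,ok=T)] out:P5(v=0); in:-
Tick 13: [PARSE:-, VALIDATE:-, TRANSFORM:-, EMIT:-] out:P6(v=12); in:-
P6: arrives tick 9, valid=True (id=6, id%2=0), emit tick 13, final value 12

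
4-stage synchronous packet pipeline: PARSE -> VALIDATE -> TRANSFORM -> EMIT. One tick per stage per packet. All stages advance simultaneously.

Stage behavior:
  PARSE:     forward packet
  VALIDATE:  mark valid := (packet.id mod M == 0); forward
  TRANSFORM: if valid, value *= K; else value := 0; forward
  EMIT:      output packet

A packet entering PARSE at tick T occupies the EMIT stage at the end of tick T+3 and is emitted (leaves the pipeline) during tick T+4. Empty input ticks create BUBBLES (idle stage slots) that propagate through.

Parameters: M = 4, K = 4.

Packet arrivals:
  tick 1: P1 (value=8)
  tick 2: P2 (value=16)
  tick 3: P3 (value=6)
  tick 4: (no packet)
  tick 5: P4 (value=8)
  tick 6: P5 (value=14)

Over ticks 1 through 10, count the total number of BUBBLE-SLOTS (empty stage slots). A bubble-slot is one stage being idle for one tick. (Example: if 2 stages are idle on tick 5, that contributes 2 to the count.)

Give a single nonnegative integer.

Tick 1: [PARSE:P1(v=8,ok=F), VALIDATE:-, TRANSFORM:-, EMIT:-] out:-; bubbles=3
Tick 2: [PARSE:P2(v=16,ok=F), VALIDATE:P1(v=8,ok=F), TRANSFORM:-, EMIT:-] out:-; bubbles=2
Tick 3: [PARSE:P3(v=6,ok=F), VALIDATE:P2(v=16,ok=F), TRANSFORM:P1(v=0,ok=F), EMIT:-] out:-; bubbles=1
Tick 4: [PARSE:-, VALIDATE:P3(v=6,ok=F), TRANSFORM:P2(v=0,ok=F), EMIT:P1(v=0,ok=F)] out:-; bubbles=1
Tick 5: [PARSE:P4(v=8,ok=F), VALIDATE:-, TRANSFORM:P3(v=0,ok=F), EMIT:P2(v=0,ok=F)] out:P1(v=0); bubbles=1
Tick 6: [PARSE:P5(v=14,ok=F), VALIDATE:P4(v=8,ok=T), TRANSFORM:-, EMIT:P3(v=0,ok=F)] out:P2(v=0); bubbles=1
Tick 7: [PARSE:-, VALIDATE:P5(v=14,ok=F), TRANSFORM:P4(v=32,ok=T), EMIT:-] out:P3(v=0); bubbles=2
Tick 8: [PARSE:-, VALIDATE:-, TRANSFORM:P5(v=0,ok=F), EMIT:P4(v=32,ok=T)] out:-; bubbles=2
Tick 9: [PARSE:-, VALIDATE:-, TRANSFORM:-, EMIT:P5(v=0,ok=F)] out:P4(v=32); bubbles=3
Tick 10: [PARSE:-, VALIDATE:-, TRANSFORM:-, EMIT:-] out:P5(v=0); bubbles=4
Total bubble-slots: 20

Answer: 20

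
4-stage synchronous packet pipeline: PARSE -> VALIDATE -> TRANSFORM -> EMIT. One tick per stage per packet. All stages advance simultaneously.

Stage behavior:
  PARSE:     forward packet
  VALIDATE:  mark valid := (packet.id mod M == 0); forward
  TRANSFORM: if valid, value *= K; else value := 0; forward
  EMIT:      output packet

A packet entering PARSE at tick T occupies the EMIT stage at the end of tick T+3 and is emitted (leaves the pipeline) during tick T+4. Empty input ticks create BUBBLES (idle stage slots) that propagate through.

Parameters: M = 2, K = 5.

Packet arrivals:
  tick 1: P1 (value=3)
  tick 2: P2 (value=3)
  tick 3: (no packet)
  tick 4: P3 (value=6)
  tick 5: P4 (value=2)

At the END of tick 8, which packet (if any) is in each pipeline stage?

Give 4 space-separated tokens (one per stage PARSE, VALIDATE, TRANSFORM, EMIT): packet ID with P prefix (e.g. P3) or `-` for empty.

Tick 1: [PARSE:P1(v=3,ok=F), VALIDATE:-, TRANSFORM:-, EMIT:-] out:-; in:P1
Tick 2: [PARSE:P2(v=3,ok=F), VALIDATE:P1(v=3,ok=F), TRANSFORM:-, EMIT:-] out:-; in:P2
Tick 3: [PARSE:-, VALIDATE:P2(v=3,ok=T), TRANSFORM:P1(v=0,ok=F), EMIT:-] out:-; in:-
Tick 4: [PARSE:P3(v=6,ok=F), VALIDATE:-, TRANSFORM:P2(v=15,ok=T), EMIT:P1(v=0,ok=F)] out:-; in:P3
Tick 5: [PARSE:P4(v=2,ok=F), VALIDATE:P3(v=6,ok=F), TRANSFORM:-, EMIT:P2(v=15,ok=T)] out:P1(v=0); in:P4
Tick 6: [PARSE:-, VALIDATE:P4(v=2,ok=T), TRANSFORM:P3(v=0,ok=F), EMIT:-] out:P2(v=15); in:-
Tick 7: [PARSE:-, VALIDATE:-, TRANSFORM:P4(v=10,ok=T), EMIT:P3(v=0,ok=F)] out:-; in:-
Tick 8: [PARSE:-, VALIDATE:-, TRANSFORM:-, EMIT:P4(v=10,ok=T)] out:P3(v=0); in:-
At end of tick 8: ['-', '-', '-', 'P4']

Answer: - - - P4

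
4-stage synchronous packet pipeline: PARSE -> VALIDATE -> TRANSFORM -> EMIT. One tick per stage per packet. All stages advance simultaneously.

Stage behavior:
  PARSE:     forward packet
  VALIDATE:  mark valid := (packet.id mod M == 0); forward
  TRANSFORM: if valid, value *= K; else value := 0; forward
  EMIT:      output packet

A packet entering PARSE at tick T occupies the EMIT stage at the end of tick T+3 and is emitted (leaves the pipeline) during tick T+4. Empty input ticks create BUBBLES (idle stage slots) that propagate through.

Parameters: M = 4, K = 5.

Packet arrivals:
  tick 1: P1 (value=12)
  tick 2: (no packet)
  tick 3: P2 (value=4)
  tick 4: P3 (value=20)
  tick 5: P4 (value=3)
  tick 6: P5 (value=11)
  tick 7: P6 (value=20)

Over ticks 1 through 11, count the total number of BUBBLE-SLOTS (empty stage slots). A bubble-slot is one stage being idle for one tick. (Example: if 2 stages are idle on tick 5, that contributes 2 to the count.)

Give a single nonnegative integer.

Answer: 20

Derivation:
Tick 1: [PARSE:P1(v=12,ok=F), VALIDATE:-, TRANSFORM:-, EMIT:-] out:-; bubbles=3
Tick 2: [PARSE:-, VALIDATE:P1(v=12,ok=F), TRANSFORM:-, EMIT:-] out:-; bubbles=3
Tick 3: [PARSE:P2(v=4,ok=F), VALIDATE:-, TRANSFORM:P1(v=0,ok=F), EMIT:-] out:-; bubbles=2
Tick 4: [PARSE:P3(v=20,ok=F), VALIDATE:P2(v=4,ok=F), TRANSFORM:-, EMIT:P1(v=0,ok=F)] out:-; bubbles=1
Tick 5: [PARSE:P4(v=3,ok=F), VALIDATE:P3(v=20,ok=F), TRANSFORM:P2(v=0,ok=F), EMIT:-] out:P1(v=0); bubbles=1
Tick 6: [PARSE:P5(v=11,ok=F), VALIDATE:P4(v=3,ok=T), TRANSFORM:P3(v=0,ok=F), EMIT:P2(v=0,ok=F)] out:-; bubbles=0
Tick 7: [PARSE:P6(v=20,ok=F), VALIDATE:P5(v=11,ok=F), TRANSFORM:P4(v=15,ok=T), EMIT:P3(v=0,ok=F)] out:P2(v=0); bubbles=0
Tick 8: [PARSE:-, VALIDATE:P6(v=20,ok=F), TRANSFORM:P5(v=0,ok=F), EMIT:P4(v=15,ok=T)] out:P3(v=0); bubbles=1
Tick 9: [PARSE:-, VALIDATE:-, TRANSFORM:P6(v=0,ok=F), EMIT:P5(v=0,ok=F)] out:P4(v=15); bubbles=2
Tick 10: [PARSE:-, VALIDATE:-, TRANSFORM:-, EMIT:P6(v=0,ok=F)] out:P5(v=0); bubbles=3
Tick 11: [PARSE:-, VALIDATE:-, TRANSFORM:-, EMIT:-] out:P6(v=0); bubbles=4
Total bubble-slots: 20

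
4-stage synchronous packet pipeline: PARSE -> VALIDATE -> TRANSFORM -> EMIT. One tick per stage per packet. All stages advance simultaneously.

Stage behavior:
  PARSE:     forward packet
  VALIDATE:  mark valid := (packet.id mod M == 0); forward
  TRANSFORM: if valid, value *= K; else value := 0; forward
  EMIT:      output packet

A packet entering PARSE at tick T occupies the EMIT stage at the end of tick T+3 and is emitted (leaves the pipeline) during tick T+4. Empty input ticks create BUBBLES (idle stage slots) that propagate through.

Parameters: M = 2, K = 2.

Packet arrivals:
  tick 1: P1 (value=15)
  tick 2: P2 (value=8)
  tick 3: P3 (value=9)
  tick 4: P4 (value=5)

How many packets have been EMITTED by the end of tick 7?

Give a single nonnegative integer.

Tick 1: [PARSE:P1(v=15,ok=F), VALIDATE:-, TRANSFORM:-, EMIT:-] out:-; in:P1
Tick 2: [PARSE:P2(v=8,ok=F), VALIDATE:P1(v=15,ok=F), TRANSFORM:-, EMIT:-] out:-; in:P2
Tick 3: [PARSE:P3(v=9,ok=F), VALIDATE:P2(v=8,ok=T), TRANSFORM:P1(v=0,ok=F), EMIT:-] out:-; in:P3
Tick 4: [PARSE:P4(v=5,ok=F), VALIDATE:P3(v=9,ok=F), TRANSFORM:P2(v=16,ok=T), EMIT:P1(v=0,ok=F)] out:-; in:P4
Tick 5: [PARSE:-, VALIDATE:P4(v=5,ok=T), TRANSFORM:P3(v=0,ok=F), EMIT:P2(v=16,ok=T)] out:P1(v=0); in:-
Tick 6: [PARSE:-, VALIDATE:-, TRANSFORM:P4(v=10,ok=T), EMIT:P3(v=0,ok=F)] out:P2(v=16); in:-
Tick 7: [PARSE:-, VALIDATE:-, TRANSFORM:-, EMIT:P4(v=10,ok=T)] out:P3(v=0); in:-
Emitted by tick 7: ['P1', 'P2', 'P3']

Answer: 3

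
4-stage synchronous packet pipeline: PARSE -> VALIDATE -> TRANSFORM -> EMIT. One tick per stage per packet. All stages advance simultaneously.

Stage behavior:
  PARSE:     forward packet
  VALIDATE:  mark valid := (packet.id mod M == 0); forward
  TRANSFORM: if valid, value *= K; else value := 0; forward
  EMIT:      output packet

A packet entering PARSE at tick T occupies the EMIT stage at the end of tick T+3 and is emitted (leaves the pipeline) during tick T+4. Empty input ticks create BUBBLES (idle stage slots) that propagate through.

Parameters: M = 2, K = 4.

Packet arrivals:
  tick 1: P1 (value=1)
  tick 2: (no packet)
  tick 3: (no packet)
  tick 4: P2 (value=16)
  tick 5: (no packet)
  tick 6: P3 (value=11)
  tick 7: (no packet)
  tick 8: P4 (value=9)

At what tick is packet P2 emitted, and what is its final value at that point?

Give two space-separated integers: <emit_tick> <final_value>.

Answer: 8 64

Derivation:
Tick 1: [PARSE:P1(v=1,ok=F), VALIDATE:-, TRANSFORM:-, EMIT:-] out:-; in:P1
Tick 2: [PARSE:-, VALIDATE:P1(v=1,ok=F), TRANSFORM:-, EMIT:-] out:-; in:-
Tick 3: [PARSE:-, VALIDATE:-, TRANSFORM:P1(v=0,ok=F), EMIT:-] out:-; in:-
Tick 4: [PARSE:P2(v=16,ok=F), VALIDATE:-, TRANSFORM:-, EMIT:P1(v=0,ok=F)] out:-; in:P2
Tick 5: [PARSE:-, VALIDATE:P2(v=16,ok=T), TRANSFORM:-, EMIT:-] out:P1(v=0); in:-
Tick 6: [PARSE:P3(v=11,ok=F), VALIDATE:-, TRANSFORM:P2(v=64,ok=T), EMIT:-] out:-; in:P3
Tick 7: [PARSE:-, VALIDATE:P3(v=11,ok=F), TRANSFORM:-, EMIT:P2(v=64,ok=T)] out:-; in:-
Tick 8: [PARSE:P4(v=9,ok=F), VALIDATE:-, TRANSFORM:P3(v=0,ok=F), EMIT:-] out:P2(v=64); in:P4
Tick 9: [PARSE:-, VALIDATE:P4(v=9,ok=T), TRANSFORM:-, EMIT:P3(v=0,ok=F)] out:-; in:-
Tick 10: [PARSE:-, VALIDATE:-, TRANSFORM:P4(v=36,ok=T), EMIT:-] out:P3(v=0); in:-
Tick 11: [PARSE:-, VALIDATE:-, TRANSFORM:-, EMIT:P4(v=36,ok=T)] out:-; in:-
Tick 12: [PARSE:-, VALIDATE:-, TRANSFORM:-, EMIT:-] out:P4(v=36); in:-
P2: arrives tick 4, valid=True (id=2, id%2=0), emit tick 8, final value 64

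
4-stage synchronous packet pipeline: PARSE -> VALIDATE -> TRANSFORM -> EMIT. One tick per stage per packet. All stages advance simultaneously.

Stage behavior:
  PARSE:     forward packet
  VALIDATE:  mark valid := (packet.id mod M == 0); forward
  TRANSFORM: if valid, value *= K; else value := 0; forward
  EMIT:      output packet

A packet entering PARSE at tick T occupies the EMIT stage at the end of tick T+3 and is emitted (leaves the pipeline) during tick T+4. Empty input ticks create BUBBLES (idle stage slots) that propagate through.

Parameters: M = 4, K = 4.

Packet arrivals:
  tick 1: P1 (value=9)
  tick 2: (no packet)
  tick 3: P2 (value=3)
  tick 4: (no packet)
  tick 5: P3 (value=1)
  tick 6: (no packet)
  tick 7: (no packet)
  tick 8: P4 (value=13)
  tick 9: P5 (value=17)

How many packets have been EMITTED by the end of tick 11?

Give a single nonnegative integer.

Answer: 3

Derivation:
Tick 1: [PARSE:P1(v=9,ok=F), VALIDATE:-, TRANSFORM:-, EMIT:-] out:-; in:P1
Tick 2: [PARSE:-, VALIDATE:P1(v=9,ok=F), TRANSFORM:-, EMIT:-] out:-; in:-
Tick 3: [PARSE:P2(v=3,ok=F), VALIDATE:-, TRANSFORM:P1(v=0,ok=F), EMIT:-] out:-; in:P2
Tick 4: [PARSE:-, VALIDATE:P2(v=3,ok=F), TRANSFORM:-, EMIT:P1(v=0,ok=F)] out:-; in:-
Tick 5: [PARSE:P3(v=1,ok=F), VALIDATE:-, TRANSFORM:P2(v=0,ok=F), EMIT:-] out:P1(v=0); in:P3
Tick 6: [PARSE:-, VALIDATE:P3(v=1,ok=F), TRANSFORM:-, EMIT:P2(v=0,ok=F)] out:-; in:-
Tick 7: [PARSE:-, VALIDATE:-, TRANSFORM:P3(v=0,ok=F), EMIT:-] out:P2(v=0); in:-
Tick 8: [PARSE:P4(v=13,ok=F), VALIDATE:-, TRANSFORM:-, EMIT:P3(v=0,ok=F)] out:-; in:P4
Tick 9: [PARSE:P5(v=17,ok=F), VALIDATE:P4(v=13,ok=T), TRANSFORM:-, EMIT:-] out:P3(v=0); in:P5
Tick 10: [PARSE:-, VALIDATE:P5(v=17,ok=F), TRANSFORM:P4(v=52,ok=T), EMIT:-] out:-; in:-
Tick 11: [PARSE:-, VALIDATE:-, TRANSFORM:P5(v=0,ok=F), EMIT:P4(v=52,ok=T)] out:-; in:-
Emitted by tick 11: ['P1', 'P2', 'P3']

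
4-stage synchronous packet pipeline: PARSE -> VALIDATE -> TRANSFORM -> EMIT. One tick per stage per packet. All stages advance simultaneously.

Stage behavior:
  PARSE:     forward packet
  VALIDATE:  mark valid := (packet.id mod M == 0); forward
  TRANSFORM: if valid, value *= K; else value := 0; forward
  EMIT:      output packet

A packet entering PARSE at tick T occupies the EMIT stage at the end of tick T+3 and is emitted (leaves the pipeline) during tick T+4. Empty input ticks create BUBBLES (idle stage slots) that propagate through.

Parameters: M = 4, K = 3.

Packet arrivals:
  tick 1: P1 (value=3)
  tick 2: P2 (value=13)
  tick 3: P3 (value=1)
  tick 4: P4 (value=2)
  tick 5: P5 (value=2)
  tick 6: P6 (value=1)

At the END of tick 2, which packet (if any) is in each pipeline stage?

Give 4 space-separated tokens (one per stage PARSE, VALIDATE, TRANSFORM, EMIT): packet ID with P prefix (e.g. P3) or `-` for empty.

Tick 1: [PARSE:P1(v=3,ok=F), VALIDATE:-, TRANSFORM:-, EMIT:-] out:-; in:P1
Tick 2: [PARSE:P2(v=13,ok=F), VALIDATE:P1(v=3,ok=F), TRANSFORM:-, EMIT:-] out:-; in:P2
At end of tick 2: ['P2', 'P1', '-', '-']

Answer: P2 P1 - -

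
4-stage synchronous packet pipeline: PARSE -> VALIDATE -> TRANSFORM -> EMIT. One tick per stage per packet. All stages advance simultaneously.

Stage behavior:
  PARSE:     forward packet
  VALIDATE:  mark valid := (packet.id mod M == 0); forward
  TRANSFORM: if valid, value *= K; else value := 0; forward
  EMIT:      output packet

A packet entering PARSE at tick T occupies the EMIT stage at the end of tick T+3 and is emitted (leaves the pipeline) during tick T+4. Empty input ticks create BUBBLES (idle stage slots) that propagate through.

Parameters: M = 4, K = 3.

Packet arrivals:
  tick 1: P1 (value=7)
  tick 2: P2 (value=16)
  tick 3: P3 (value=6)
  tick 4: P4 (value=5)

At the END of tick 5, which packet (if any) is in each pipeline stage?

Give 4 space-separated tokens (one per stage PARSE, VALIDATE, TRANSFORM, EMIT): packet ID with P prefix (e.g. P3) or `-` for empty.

Tick 1: [PARSE:P1(v=7,ok=F), VALIDATE:-, TRANSFORM:-, EMIT:-] out:-; in:P1
Tick 2: [PARSE:P2(v=16,ok=F), VALIDATE:P1(v=7,ok=F), TRANSFORM:-, EMIT:-] out:-; in:P2
Tick 3: [PARSE:P3(v=6,ok=F), VALIDATE:P2(v=16,ok=F), TRANSFORM:P1(v=0,ok=F), EMIT:-] out:-; in:P3
Tick 4: [PARSE:P4(v=5,ok=F), VALIDATE:P3(v=6,ok=F), TRANSFORM:P2(v=0,ok=F), EMIT:P1(v=0,ok=F)] out:-; in:P4
Tick 5: [PARSE:-, VALIDATE:P4(v=5,ok=T), TRANSFORM:P3(v=0,ok=F), EMIT:P2(v=0,ok=F)] out:P1(v=0); in:-
At end of tick 5: ['-', 'P4', 'P3', 'P2']

Answer: - P4 P3 P2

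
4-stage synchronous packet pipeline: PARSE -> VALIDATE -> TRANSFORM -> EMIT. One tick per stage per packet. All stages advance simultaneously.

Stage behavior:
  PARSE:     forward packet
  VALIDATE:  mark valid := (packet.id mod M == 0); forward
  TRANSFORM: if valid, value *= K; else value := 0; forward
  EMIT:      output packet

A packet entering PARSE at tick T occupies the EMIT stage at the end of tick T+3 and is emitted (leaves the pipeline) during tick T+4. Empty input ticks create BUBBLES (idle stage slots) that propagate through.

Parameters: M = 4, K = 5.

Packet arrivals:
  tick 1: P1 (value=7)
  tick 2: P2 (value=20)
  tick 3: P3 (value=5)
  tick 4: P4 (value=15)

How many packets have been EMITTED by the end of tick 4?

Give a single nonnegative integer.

Answer: 0

Derivation:
Tick 1: [PARSE:P1(v=7,ok=F), VALIDATE:-, TRANSFORM:-, EMIT:-] out:-; in:P1
Tick 2: [PARSE:P2(v=20,ok=F), VALIDATE:P1(v=7,ok=F), TRANSFORM:-, EMIT:-] out:-; in:P2
Tick 3: [PARSE:P3(v=5,ok=F), VALIDATE:P2(v=20,ok=F), TRANSFORM:P1(v=0,ok=F), EMIT:-] out:-; in:P3
Tick 4: [PARSE:P4(v=15,ok=F), VALIDATE:P3(v=5,ok=F), TRANSFORM:P2(v=0,ok=F), EMIT:P1(v=0,ok=F)] out:-; in:P4
Emitted by tick 4: []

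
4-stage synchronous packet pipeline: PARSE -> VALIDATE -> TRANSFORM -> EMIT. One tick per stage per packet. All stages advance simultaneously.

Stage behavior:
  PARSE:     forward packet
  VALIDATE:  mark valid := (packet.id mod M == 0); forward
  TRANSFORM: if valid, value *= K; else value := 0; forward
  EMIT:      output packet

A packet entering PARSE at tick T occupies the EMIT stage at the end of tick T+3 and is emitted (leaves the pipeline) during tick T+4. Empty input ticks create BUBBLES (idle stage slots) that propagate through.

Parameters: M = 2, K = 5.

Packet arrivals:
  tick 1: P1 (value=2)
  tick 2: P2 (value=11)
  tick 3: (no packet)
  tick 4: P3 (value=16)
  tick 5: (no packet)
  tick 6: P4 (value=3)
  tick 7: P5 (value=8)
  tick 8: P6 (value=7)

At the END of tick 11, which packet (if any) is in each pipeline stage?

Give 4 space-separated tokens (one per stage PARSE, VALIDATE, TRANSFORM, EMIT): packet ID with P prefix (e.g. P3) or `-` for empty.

Answer: - - - P6

Derivation:
Tick 1: [PARSE:P1(v=2,ok=F), VALIDATE:-, TRANSFORM:-, EMIT:-] out:-; in:P1
Tick 2: [PARSE:P2(v=11,ok=F), VALIDATE:P1(v=2,ok=F), TRANSFORM:-, EMIT:-] out:-; in:P2
Tick 3: [PARSE:-, VALIDATE:P2(v=11,ok=T), TRANSFORM:P1(v=0,ok=F), EMIT:-] out:-; in:-
Tick 4: [PARSE:P3(v=16,ok=F), VALIDATE:-, TRANSFORM:P2(v=55,ok=T), EMIT:P1(v=0,ok=F)] out:-; in:P3
Tick 5: [PARSE:-, VALIDATE:P3(v=16,ok=F), TRANSFORM:-, EMIT:P2(v=55,ok=T)] out:P1(v=0); in:-
Tick 6: [PARSE:P4(v=3,ok=F), VALIDATE:-, TRANSFORM:P3(v=0,ok=F), EMIT:-] out:P2(v=55); in:P4
Tick 7: [PARSE:P5(v=8,ok=F), VALIDATE:P4(v=3,ok=T), TRANSFORM:-, EMIT:P3(v=0,ok=F)] out:-; in:P5
Tick 8: [PARSE:P6(v=7,ok=F), VALIDATE:P5(v=8,ok=F), TRANSFORM:P4(v=15,ok=T), EMIT:-] out:P3(v=0); in:P6
Tick 9: [PARSE:-, VALIDATE:P6(v=7,ok=T), TRANSFORM:P5(v=0,ok=F), EMIT:P4(v=15,ok=T)] out:-; in:-
Tick 10: [PARSE:-, VALIDATE:-, TRANSFORM:P6(v=35,ok=T), EMIT:P5(v=0,ok=F)] out:P4(v=15); in:-
Tick 11: [PARSE:-, VALIDATE:-, TRANSFORM:-, EMIT:P6(v=35,ok=T)] out:P5(v=0); in:-
At end of tick 11: ['-', '-', '-', 'P6']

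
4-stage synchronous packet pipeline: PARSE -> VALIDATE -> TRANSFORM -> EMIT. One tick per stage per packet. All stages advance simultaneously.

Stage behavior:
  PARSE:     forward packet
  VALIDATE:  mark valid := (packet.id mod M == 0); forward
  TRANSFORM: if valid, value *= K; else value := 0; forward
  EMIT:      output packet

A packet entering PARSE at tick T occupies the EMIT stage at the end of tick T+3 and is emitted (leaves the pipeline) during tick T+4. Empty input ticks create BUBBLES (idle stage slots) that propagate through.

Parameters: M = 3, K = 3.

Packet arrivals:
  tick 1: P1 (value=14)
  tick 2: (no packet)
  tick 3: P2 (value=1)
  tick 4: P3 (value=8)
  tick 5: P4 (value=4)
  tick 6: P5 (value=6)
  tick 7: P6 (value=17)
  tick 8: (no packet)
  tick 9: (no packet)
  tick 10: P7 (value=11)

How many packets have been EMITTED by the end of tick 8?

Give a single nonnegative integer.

Answer: 3

Derivation:
Tick 1: [PARSE:P1(v=14,ok=F), VALIDATE:-, TRANSFORM:-, EMIT:-] out:-; in:P1
Tick 2: [PARSE:-, VALIDATE:P1(v=14,ok=F), TRANSFORM:-, EMIT:-] out:-; in:-
Tick 3: [PARSE:P2(v=1,ok=F), VALIDATE:-, TRANSFORM:P1(v=0,ok=F), EMIT:-] out:-; in:P2
Tick 4: [PARSE:P3(v=8,ok=F), VALIDATE:P2(v=1,ok=F), TRANSFORM:-, EMIT:P1(v=0,ok=F)] out:-; in:P3
Tick 5: [PARSE:P4(v=4,ok=F), VALIDATE:P3(v=8,ok=T), TRANSFORM:P2(v=0,ok=F), EMIT:-] out:P1(v=0); in:P4
Tick 6: [PARSE:P5(v=6,ok=F), VALIDATE:P4(v=4,ok=F), TRANSFORM:P3(v=24,ok=T), EMIT:P2(v=0,ok=F)] out:-; in:P5
Tick 7: [PARSE:P6(v=17,ok=F), VALIDATE:P5(v=6,ok=F), TRANSFORM:P4(v=0,ok=F), EMIT:P3(v=24,ok=T)] out:P2(v=0); in:P6
Tick 8: [PARSE:-, VALIDATE:P6(v=17,ok=T), TRANSFORM:P5(v=0,ok=F), EMIT:P4(v=0,ok=F)] out:P3(v=24); in:-
Emitted by tick 8: ['P1', 'P2', 'P3']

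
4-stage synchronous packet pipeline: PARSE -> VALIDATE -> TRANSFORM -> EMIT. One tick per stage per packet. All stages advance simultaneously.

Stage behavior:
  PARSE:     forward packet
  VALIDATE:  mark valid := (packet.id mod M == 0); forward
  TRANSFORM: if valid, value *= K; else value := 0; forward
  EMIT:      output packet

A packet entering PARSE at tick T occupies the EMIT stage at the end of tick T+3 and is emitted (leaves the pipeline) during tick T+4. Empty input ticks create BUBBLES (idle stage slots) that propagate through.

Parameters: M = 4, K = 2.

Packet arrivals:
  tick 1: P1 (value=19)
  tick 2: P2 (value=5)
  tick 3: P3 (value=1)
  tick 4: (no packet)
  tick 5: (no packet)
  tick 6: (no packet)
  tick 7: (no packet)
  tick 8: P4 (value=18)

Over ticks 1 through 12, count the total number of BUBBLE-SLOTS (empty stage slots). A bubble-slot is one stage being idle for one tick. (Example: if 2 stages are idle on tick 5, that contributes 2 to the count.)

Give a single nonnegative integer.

Tick 1: [PARSE:P1(v=19,ok=F), VALIDATE:-, TRANSFORM:-, EMIT:-] out:-; bubbles=3
Tick 2: [PARSE:P2(v=5,ok=F), VALIDATE:P1(v=19,ok=F), TRANSFORM:-, EMIT:-] out:-; bubbles=2
Tick 3: [PARSE:P3(v=1,ok=F), VALIDATE:P2(v=5,ok=F), TRANSFORM:P1(v=0,ok=F), EMIT:-] out:-; bubbles=1
Tick 4: [PARSE:-, VALIDATE:P3(v=1,ok=F), TRANSFORM:P2(v=0,ok=F), EMIT:P1(v=0,ok=F)] out:-; bubbles=1
Tick 5: [PARSE:-, VALIDATE:-, TRANSFORM:P3(v=0,ok=F), EMIT:P2(v=0,ok=F)] out:P1(v=0); bubbles=2
Tick 6: [PARSE:-, VALIDATE:-, TRANSFORM:-, EMIT:P3(v=0,ok=F)] out:P2(v=0); bubbles=3
Tick 7: [PARSE:-, VALIDATE:-, TRANSFORM:-, EMIT:-] out:P3(v=0); bubbles=4
Tick 8: [PARSE:P4(v=18,ok=F), VALIDATE:-, TRANSFORM:-, EMIT:-] out:-; bubbles=3
Tick 9: [PARSE:-, VALIDATE:P4(v=18,ok=T), TRANSFORM:-, EMIT:-] out:-; bubbles=3
Tick 10: [PARSE:-, VALIDATE:-, TRANSFORM:P4(v=36,ok=T), EMIT:-] out:-; bubbles=3
Tick 11: [PARSE:-, VALIDATE:-, TRANSFORM:-, EMIT:P4(v=36,ok=T)] out:-; bubbles=3
Tick 12: [PARSE:-, VALIDATE:-, TRANSFORM:-, EMIT:-] out:P4(v=36); bubbles=4
Total bubble-slots: 32

Answer: 32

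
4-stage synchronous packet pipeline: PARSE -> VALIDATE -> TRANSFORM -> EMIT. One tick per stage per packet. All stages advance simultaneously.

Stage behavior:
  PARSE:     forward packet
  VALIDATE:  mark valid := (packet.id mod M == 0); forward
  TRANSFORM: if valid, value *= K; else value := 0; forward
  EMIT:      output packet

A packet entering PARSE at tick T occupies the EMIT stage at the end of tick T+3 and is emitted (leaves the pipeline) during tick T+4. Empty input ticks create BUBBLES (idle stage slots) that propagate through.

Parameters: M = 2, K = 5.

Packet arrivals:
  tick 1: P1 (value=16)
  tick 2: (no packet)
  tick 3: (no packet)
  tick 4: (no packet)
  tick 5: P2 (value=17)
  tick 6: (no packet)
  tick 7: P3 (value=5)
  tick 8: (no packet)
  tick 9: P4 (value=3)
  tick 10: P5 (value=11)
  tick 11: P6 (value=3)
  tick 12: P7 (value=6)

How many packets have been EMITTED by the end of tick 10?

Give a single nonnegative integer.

Answer: 2

Derivation:
Tick 1: [PARSE:P1(v=16,ok=F), VALIDATE:-, TRANSFORM:-, EMIT:-] out:-; in:P1
Tick 2: [PARSE:-, VALIDATE:P1(v=16,ok=F), TRANSFORM:-, EMIT:-] out:-; in:-
Tick 3: [PARSE:-, VALIDATE:-, TRANSFORM:P1(v=0,ok=F), EMIT:-] out:-; in:-
Tick 4: [PARSE:-, VALIDATE:-, TRANSFORM:-, EMIT:P1(v=0,ok=F)] out:-; in:-
Tick 5: [PARSE:P2(v=17,ok=F), VALIDATE:-, TRANSFORM:-, EMIT:-] out:P1(v=0); in:P2
Tick 6: [PARSE:-, VALIDATE:P2(v=17,ok=T), TRANSFORM:-, EMIT:-] out:-; in:-
Tick 7: [PARSE:P3(v=5,ok=F), VALIDATE:-, TRANSFORM:P2(v=85,ok=T), EMIT:-] out:-; in:P3
Tick 8: [PARSE:-, VALIDATE:P3(v=5,ok=F), TRANSFORM:-, EMIT:P2(v=85,ok=T)] out:-; in:-
Tick 9: [PARSE:P4(v=3,ok=F), VALIDATE:-, TRANSFORM:P3(v=0,ok=F), EMIT:-] out:P2(v=85); in:P4
Tick 10: [PARSE:P5(v=11,ok=F), VALIDATE:P4(v=3,ok=T), TRANSFORM:-, EMIT:P3(v=0,ok=F)] out:-; in:P5
Emitted by tick 10: ['P1', 'P2']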